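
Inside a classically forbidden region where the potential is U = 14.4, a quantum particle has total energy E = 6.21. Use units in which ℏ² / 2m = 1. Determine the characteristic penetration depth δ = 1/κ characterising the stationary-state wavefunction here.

δ = 0.349

Since E < U the TISE in this region is ψ'' = κ²ψ with κ = √(2m(U − E))/ℏ.
κ = √(2 × 0.5 × 8.19) = 2.862. The penetration depth is δ = 1/κ = 0.349.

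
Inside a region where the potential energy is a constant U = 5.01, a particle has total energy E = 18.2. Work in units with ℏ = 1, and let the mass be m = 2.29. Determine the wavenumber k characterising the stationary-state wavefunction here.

With E > U the solution is oscillatory, ψ ∝ e^{±ikx} with k = √(2m(E − U))/ℏ.
k = √(2 × 2.29 × 13.19) = 7.772.

k = 7.77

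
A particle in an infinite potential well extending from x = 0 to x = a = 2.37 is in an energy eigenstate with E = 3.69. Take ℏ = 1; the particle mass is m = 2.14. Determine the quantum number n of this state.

For an infinite well E_n = n²π²ℏ²/(2ma²), so n = (a/πℏ)√(2mE).
n = (2.37/π) × √(2 × 2.14 × 3.69) = 2.998 → n = 3.

n = 3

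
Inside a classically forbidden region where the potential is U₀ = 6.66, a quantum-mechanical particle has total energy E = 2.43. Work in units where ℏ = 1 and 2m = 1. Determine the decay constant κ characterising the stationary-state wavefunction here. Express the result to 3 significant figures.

Since E < U₀ the TISE in this region is ψ'' = κ²ψ with κ = √(2m(U₀ − E))/ℏ.
κ = √(2 × 0.5 × 4.23) = 2.057.

κ = 2.06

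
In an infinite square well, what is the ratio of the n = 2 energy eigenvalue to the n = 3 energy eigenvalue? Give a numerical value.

Since E_n ∝ n², the ratio is (2/3)² = 0.444444.

0.444444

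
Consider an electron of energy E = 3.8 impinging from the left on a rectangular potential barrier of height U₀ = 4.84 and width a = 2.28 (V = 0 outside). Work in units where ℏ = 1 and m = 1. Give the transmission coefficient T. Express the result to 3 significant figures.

E < U₀: inside the barrier ψ ∝ e^{±κx} with κ = √(2m(U₀ − E))/ℏ = 1.442.
κa = 3.288, sinh(κa) = 13.38.
Matching ψ, ψ′ at both faces gives T = [1 + U₀² sinh²(κa) / (4E(U₀ − E))]⁻¹ = 1/266.3 = 0.00376.

T = 0.00376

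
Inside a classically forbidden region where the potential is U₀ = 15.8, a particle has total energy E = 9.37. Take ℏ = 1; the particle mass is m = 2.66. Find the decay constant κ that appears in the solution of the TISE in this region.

Since E < U₀ the TISE in this region is ψ'' = κ²ψ with κ = √(2m(U₀ − E))/ℏ.
κ = √(2 × 2.66 × 6.43) = 5.849.

κ = 5.85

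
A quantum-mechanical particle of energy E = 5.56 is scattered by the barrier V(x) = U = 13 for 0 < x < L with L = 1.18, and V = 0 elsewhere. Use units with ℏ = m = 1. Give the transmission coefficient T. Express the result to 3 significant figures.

T = 0.000436

E < U: inside the barrier ψ ∝ e^{±κx} with κ = √(2m(U − E))/ℏ = 3.857.
κL = 4.552, sinh(κL) = 47.40.
Matching ψ, ψ′ at both faces gives T = [1 + U² sinh²(κL) / (4E(U − E))]⁻¹ = 1/2295 = 0.000436.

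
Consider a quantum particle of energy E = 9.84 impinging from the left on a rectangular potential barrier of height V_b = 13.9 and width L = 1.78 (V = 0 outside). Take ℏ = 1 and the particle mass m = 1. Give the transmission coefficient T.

T = 0.000130

Since E < V_b the interior solution is evanescent with decay constant κ = √(2m(V_b − E))/ℏ = 2.850.
κL = 5.072, sinh(κL) = 79.76.
The exact tunnelling result is T⁻¹ = 1 + V_b² sinh²(κL) / [4E(V_b − E)] = 7693, so T = 0.000130.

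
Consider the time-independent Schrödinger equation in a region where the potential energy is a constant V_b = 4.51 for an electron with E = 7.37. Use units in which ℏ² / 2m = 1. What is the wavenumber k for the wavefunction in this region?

k = 1.69

With E > V_b the solution is oscillatory, ψ ∝ e^{±ikx} with k = √(2m(E − V_b))/ℏ.
k = √(2 × 0.5 × 2.86) = 1.691.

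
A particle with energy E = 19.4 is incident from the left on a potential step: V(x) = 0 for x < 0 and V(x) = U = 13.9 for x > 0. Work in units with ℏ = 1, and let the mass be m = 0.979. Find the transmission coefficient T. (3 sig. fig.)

The wavenumbers are k₁ = √(2mE)/ℏ = 6.163 on the left and k₂ = √(2m(E − U))/ℏ = 3.282 on the right.
Continuity of ψ and ψ′ at the step yields the reflection amplitude r = (k₁ − k₂)/(k₁ + k₂) = 0.3051; thus R = |r|² = 0.09308, T = 0.9069.

T = 0.907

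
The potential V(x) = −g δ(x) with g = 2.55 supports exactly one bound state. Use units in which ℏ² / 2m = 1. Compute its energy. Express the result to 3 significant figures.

The bound state is ψ(x) = √κ e^{−κ|x|}. The derivative jump ψ'(0⁺) − ψ'(0⁻) = −(2mg/ℏ²)ψ(0) fixes κ = mg/ℏ² = 1.275.
Then E = −ℏ²κ²/(2m) = −mg²/(2ℏ²) = -1.626.

E = -1.63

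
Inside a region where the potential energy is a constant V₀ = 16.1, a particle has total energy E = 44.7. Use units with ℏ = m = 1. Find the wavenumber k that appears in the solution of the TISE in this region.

With E > V₀ the solution is oscillatory, ψ ∝ e^{±ikx} with k = √(2m(E − V₀))/ℏ.
k = √(2 × 1 × 28.6) = 7.563.

k = 7.56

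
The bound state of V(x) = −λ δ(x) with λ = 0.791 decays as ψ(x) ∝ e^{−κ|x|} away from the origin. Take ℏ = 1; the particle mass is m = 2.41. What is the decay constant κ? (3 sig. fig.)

κ = 1.91

Integrate −(ℏ²/2m)ψ'' − λδ(x)ψ = Eψ from −ε to +ε: the ψ'' term gives ψ'(0⁺) − ψ'(0⁻) and the δ term gives −(2mλ/ℏ²)ψ(0).
With ψ ∝ e^{−κ|x|} this yields −2κ = −2mλ/ℏ², so κ = mλ/ℏ² = 1.906.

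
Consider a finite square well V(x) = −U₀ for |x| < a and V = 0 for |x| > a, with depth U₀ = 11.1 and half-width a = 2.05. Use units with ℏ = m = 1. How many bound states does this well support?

The dimensionless depth is z₀ = a√(2mU₀)/ℏ = 2.05 × √(22.20) = 9.659.
A new bound state (alternating even/odd) appears each time z₀ passes a multiple of π/2, so N = ⌊2z₀/π⌋ + 1 = ⌊6.149⌋ + 1 = 7.

N = 7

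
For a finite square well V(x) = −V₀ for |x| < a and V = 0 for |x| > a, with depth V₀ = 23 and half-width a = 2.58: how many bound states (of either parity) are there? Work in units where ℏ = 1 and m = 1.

N = 12

The dimensionless depth is z₀ = a√(2mV₀)/ℏ = 2.58 × √(46.00) = 17.50.
The even/odd transcendental equations gain one root per π/2 in z₀, giving N = 1 + ⌊2z₀/π⌋ = 1 + ⌊11.14⌋ = 12.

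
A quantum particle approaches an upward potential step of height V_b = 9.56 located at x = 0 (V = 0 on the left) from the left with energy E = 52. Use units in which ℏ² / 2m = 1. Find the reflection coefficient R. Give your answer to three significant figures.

On each side the TISE gives plane waves with k = √(2m(E − V))/ℏ: k₁ = √(2·½·52) = 7.211, k₂ = √(2·½·42.44) = 6.515.
Matching ψ and ψ′ at x = 0 gives r = (k₁ − k₂)/(k₁ + k₂), so R = r² = 0.002575 and T = 1 − R = 0.9974.

R = 0.00258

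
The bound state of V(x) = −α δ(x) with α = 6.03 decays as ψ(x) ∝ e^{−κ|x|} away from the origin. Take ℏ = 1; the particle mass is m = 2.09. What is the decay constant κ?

κ = 12.6

Integrating the TISE across x = 0 gives the cusp condition ψ'(0⁺) − ψ'(0⁻) = −(2mα/ℏ²)ψ(0).
With ψ ∝ e^{−κ|x|} this yields −2κ = −2mα/ℏ², so κ = mα/ℏ² = 12.60.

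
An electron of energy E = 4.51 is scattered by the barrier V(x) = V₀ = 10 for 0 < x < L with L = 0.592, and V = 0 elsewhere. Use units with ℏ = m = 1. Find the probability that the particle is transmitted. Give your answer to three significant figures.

T = 0.0754

E < V₀: inside the barrier ψ ∝ e^{±κx} with κ = √(2m(V₀ − E))/ℏ = 3.314.
κL = 1.962, sinh(κL) = 3.485.
Matching ψ, ψ′ at both faces gives T = [1 + V₀² sinh²(κL) / (4E(V₀ − E))]⁻¹ = 1/13.26 = 0.0754.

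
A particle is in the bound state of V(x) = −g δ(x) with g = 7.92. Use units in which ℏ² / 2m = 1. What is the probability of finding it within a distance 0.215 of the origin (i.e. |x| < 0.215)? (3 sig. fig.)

P = 0.818

The normalised bound state is ψ = √κ e^{−κ|x|} with κ = mg/ℏ² = 3.960.
P(|x| < d) = ∫_{−d}^{d} κ e^{−2κ|x|} dx = 1 − e^{−2κd} = 1 − e^{−1.703} = 0.8178.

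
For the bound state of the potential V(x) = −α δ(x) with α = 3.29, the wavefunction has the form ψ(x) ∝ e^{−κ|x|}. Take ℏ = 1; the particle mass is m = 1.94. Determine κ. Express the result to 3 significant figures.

Integrate −(ℏ²/2m)ψ'' − αδ(x)ψ = Eψ from −ε to +ε: the ψ'' term gives ψ'(0⁺) − ψ'(0⁻) and the δ term gives −(2mα/ℏ²)ψ(0).
With ψ ∝ e^{−κ|x|} this yields −2κ = −2mα/ℏ², so κ = mα/ℏ² = 6.383.

κ = 6.38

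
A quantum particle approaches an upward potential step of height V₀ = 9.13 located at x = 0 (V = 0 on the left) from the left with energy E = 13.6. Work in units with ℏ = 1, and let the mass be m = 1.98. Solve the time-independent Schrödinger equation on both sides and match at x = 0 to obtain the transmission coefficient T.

On each side the TISE gives plane waves with k = √(2m(E − V))/ℏ: k₁ = √(2·1.98·13.6) = 7.339, k₂ = √(2·1.98·4.47) = 4.207.
Matching ψ and ψ′ at x = 0 gives r = (k₁ − k₂)/(k₁ + k₂), so R = r² = 0.07356 and T = 1 − R = 0.9264.

T = 0.926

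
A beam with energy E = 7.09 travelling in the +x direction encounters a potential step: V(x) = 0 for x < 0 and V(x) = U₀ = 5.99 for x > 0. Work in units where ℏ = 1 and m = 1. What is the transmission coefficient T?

The wavenumbers are k₁ = √(2mE)/ℏ = 3.766 on the left and k₂ = √(2m(E − U₀))/ℏ = 1.483 on the right.
Matching ψ and ψ′ at x = 0 gives r = (k₁ − k₂)/(k₁ + k₂), so R = r² = 0.1891 and T = 1 − R = 0.8109.

T = 0.811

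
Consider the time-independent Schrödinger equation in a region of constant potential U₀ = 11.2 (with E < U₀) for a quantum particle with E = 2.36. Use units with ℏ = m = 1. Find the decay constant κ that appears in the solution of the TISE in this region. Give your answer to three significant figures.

κ = 4.20

Since E < U₀ the TISE in this region is ψ'' = κ²ψ with κ = √(2m(U₀ − E))/ℏ.
κ = √(2 × 1 × 8.84) = 4.205.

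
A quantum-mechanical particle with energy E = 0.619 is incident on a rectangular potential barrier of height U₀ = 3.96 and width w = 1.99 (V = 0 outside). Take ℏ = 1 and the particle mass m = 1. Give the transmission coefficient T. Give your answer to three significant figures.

Since E < U₀ the interior solution is evanescent with decay constant κ = √(2m(U₀ − E))/ℏ = 2.585.
κw = 5.144, sinh(κw) = 85.70.
Matching ψ, ψ′ at both faces gives T = [1 + U₀² sinh²(κw) / (4E(U₀ − E))]⁻¹ = 1/13920 = 0.0000718.

T = 0.0000718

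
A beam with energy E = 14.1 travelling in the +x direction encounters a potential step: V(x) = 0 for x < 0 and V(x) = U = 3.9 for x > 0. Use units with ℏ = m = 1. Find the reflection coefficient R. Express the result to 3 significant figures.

On each side the TISE gives plane waves with k = √(2m(E − V))/ℏ: k₁ = √(2·1·14.1) = 5.310, k₂ = √(2·1·10.2) = 4.517.
Continuity of ψ and ψ′ at the step yields the reflection amplitude r = (k₁ − k₂)/(k₁ + k₂) = 0.08077; thus R = |r|² = 0.006524, T = 0.9935.

R = 0.00652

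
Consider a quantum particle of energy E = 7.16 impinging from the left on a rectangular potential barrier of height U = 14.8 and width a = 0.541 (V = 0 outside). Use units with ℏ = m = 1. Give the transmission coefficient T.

Since E < U the interior solution is evanescent with decay constant κ = √(2m(U − E))/ℏ = 3.909.
κa = 2.115, sinh(κa) = 4.083.
Matching ψ, ψ′ at both faces gives T = [1 + U² sinh²(κa) / (4E(U − E))]⁻¹ = 1/17.69 = 0.0565.

T = 0.0565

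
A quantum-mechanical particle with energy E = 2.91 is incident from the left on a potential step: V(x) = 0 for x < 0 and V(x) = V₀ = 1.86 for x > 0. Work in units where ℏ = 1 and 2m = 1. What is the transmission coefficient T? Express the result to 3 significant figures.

On each side the TISE gives plane waves with k = √(2m(E − V))/ℏ: k₁ = √(2·½·2.91) = 1.706, k₂ = √(2·½·1.05) = 1.025.
Matching ψ and ψ′ at x = 0 gives r = (k₁ − k₂)/(k₁ + k₂), so R = r² = 0.06223 and T = 1 − R = 0.9378.

T = 0.938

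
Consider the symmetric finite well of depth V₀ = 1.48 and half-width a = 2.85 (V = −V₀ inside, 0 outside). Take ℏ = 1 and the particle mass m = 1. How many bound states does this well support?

The dimensionless depth is z₀ = a√(2mV₀)/ℏ = 2.85 × √(2.960) = 4.903.
The even/odd transcendental equations gain one root per π/2 in z₀, giving N = 1 + ⌊2z₀/π⌋ = 1 + ⌊3.122⌋ = 4.

N = 4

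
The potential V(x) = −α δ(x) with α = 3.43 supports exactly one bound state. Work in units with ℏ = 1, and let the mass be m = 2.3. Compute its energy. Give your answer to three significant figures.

For x ≠ 0 the bound state is ψ ∝ e^{−κ|x|}; integrating the TISE across the delta gives the cusp condition 2κ = 2mα/ℏ², so κ = 7.889.
Then E = −ℏ²κ²/(2m) = −mα²/(2ℏ²) = -13.53.

E = -13.5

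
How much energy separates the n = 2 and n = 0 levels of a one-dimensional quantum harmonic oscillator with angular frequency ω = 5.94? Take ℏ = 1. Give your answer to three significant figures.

ΔE = 11.9

E_n = ℏω(n + ½), so ΔE = (2 − 0) ℏω = 2 × 5.94 = 11.88.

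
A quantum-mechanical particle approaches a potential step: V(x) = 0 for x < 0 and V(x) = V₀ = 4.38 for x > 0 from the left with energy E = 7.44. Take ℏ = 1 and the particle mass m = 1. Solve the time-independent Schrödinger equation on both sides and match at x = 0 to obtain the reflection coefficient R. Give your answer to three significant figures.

On each side the TISE gives plane waves with k = √(2m(E − V))/ℏ: k₁ = √(2·1·7.44) = 3.857, k₂ = √(2·1·3.06) = 2.474.
Continuity of ψ and ψ′ at the step yields the reflection amplitude r = (k₁ − k₂)/(k₁ + k₂) = 0.2185; thus R = |r|² = 0.04776, T = 0.9522.

R = 0.0478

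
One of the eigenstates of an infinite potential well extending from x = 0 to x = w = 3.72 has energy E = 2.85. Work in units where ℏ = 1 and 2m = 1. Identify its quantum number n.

n = 2

For an infinite well E_n = n²π²ℏ²/(2mw²), so n = (w/πℏ)√(2mE).
n = (3.72/π) × √(2 × 0.5 × 2.85) = 1.999 → n = 2.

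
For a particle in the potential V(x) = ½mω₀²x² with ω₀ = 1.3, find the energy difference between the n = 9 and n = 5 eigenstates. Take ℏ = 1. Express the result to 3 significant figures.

E_n = ℏω₀(n + ½), so ΔE = (9 − 5) ℏω₀ = 4 × 1.3 = 5.200.

ΔE = 5.20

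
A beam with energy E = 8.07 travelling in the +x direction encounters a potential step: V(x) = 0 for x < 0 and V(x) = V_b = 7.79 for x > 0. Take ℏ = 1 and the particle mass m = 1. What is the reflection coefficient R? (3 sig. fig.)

On each side the TISE gives plane waves with k = √(2m(E − V))/ℏ: k₁ = √(2·1·8.07) = 4.017, k₂ = √(2·1·0.28) = 0.7483.
Continuity of ψ and ψ′ at the step yields the reflection amplitude r = (k₁ − k₂)/(k₁ + k₂) = 0.6860; thus R = |r|² = 0.4705, T = 0.5295.

R = 0.471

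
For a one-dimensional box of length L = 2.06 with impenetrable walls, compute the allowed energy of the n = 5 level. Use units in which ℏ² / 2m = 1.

Requiring ψ(0) = ψ(L) = 0 quantises k = nπ/L, hence E_n = ℏ²k²/2m = n²π²ℏ²/(2mL²).
E_5 = 5² × π² / (2 × 0.5 × 2.06²) = 58.14.

E = 58.1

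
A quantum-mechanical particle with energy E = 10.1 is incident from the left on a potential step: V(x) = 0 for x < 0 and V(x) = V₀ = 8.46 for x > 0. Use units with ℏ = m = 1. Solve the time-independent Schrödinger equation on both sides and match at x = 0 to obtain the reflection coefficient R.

On each side the TISE gives plane waves with k = √(2m(E − V))/ℏ: k₁ = √(2·1·10.1) = 4.494, k₂ = √(2·1·1.64) = 1.811.
Matching ψ and ψ′ at x = 0 gives r = (k₁ − k₂)/(k₁ + k₂), so R = r² = 0.1811 and T = 1 − R = 0.8189.

R = 0.181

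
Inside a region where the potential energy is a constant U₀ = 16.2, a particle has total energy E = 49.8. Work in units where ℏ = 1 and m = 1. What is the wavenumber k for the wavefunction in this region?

k = 8.20

With E > U₀ the solution is oscillatory, ψ ∝ e^{±ikx} with k = √(2m(E − U₀))/ℏ.
k = √(2 × 1 × 33.6) = 8.198.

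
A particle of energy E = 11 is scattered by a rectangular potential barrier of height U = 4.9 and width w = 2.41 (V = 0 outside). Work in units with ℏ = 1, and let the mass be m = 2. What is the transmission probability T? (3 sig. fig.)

T = 0.967

E > U: inside the barrier k₂ = √(2m(E − U))/ℏ = 4.940, k₂w = 11.90.
T = [1 + U² sin²(k₂w) / (4E(E − U))]⁻¹ = 1/1.034 = 0.967.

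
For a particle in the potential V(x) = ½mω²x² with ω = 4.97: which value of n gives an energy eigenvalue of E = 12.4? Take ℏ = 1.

E_n = ℏω(n + ½) ⇒ n = E/(ℏω) − ½ = 12.4/4.97 − 0.5 = 1.995 → n = 2.

n = 2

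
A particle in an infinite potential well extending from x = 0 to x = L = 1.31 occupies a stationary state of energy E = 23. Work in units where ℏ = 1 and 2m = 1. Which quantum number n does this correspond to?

For an infinite well E_n = n²π²ℏ²/(2mL²), so n = (L/πℏ)√(2mE).
n = (1.31/π) × √(2 × 0.5 × 23) = 2.000 → n = 2.

n = 2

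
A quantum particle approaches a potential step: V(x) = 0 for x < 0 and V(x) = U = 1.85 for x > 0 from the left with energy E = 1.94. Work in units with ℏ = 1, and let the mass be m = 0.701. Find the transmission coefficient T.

The wavenumbers are k₁ = √(2mE)/ℏ = 1.649 on the left and k₂ = √(2m(E − U))/ℏ = 0.3552 on the right.
Matching ψ and ψ′ at x = 0 gives r = (k₁ − k₂)/(k₁ + k₂), so R = r² = 0.4168 and T = 1 − R = 0.5832.

T = 0.583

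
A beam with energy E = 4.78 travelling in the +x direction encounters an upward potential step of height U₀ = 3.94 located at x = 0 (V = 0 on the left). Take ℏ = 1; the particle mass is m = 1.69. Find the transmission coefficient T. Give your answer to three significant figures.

T = 0.833

The wavenumbers are k₁ = √(2mE)/ℏ = 4.020 on the left and k₂ = √(2m(E − U₀))/ℏ = 1.685 on the right.
Matching ψ and ψ′ at x = 0 gives r = (k₁ − k₂)/(k₁ + k₂), so R = r² = 0.1675 and T = 1 − R = 0.8325.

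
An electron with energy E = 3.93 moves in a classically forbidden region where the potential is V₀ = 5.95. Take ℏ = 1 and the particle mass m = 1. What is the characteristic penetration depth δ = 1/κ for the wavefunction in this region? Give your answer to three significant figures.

Since E < V₀ the TISE in this region is ψ'' = κ²ψ with κ = √(2m(V₀ − E))/ℏ.
κ = √(2 × 1 × 2.02) = 2.010. The penetration depth is δ = 1/κ = 0.498.

δ = 0.498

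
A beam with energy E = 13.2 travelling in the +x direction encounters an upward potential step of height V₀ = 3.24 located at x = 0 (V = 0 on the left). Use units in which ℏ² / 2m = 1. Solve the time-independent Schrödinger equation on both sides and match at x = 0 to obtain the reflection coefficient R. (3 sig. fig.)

The wavenumbers are k₁ = √(2mE)/ℏ = 3.633 on the left and k₂ = √(2m(E − V₀))/ℏ = 3.156 on the right.
Matching ψ and ψ′ at x = 0 gives r = (k₁ − k₂)/(k₁ + k₂), so R = r² = 0.004941 and T = 1 − R = 0.9951.

R = 0.00494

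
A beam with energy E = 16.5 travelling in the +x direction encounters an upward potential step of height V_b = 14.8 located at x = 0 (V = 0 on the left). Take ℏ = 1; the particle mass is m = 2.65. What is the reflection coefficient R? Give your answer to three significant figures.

The wavenumbers are k₁ = √(2mE)/ℏ = 9.351 on the left and k₂ = √(2m(E − V_b))/ℏ = 3.002 on the right.
Matching ψ and ψ′ at x = 0 gives r = (k₁ − k₂)/(k₁ + k₂), so R = r² = 0.2642 and T = 1 − R = 0.7358.

R = 0.264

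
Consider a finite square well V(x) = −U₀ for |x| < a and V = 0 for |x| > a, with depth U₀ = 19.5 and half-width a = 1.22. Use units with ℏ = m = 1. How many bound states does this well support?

N = 5

Define the well-strength parameter z₀ = (a/ℏ)√(2mU₀) = 1.22 × √(2·1·19.5) = 7.619.
A new bound state (alternating even/odd) appears each time z₀ passes a multiple of π/2, so N = ⌊2z₀/π⌋ + 1 = ⌊4.850⌋ + 1 = 5.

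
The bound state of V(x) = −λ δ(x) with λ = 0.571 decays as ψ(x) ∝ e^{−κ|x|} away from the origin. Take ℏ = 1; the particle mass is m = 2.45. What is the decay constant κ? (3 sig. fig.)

κ = 1.40

Integrating the TISE across x = 0 gives the cusp condition ψ'(0⁺) − ψ'(0⁻) = −(2mλ/ℏ²)ψ(0).
With ψ ∝ e^{−κ|x|} this yields −2κ = −2mλ/ℏ², so κ = mλ/ℏ² = 1.399.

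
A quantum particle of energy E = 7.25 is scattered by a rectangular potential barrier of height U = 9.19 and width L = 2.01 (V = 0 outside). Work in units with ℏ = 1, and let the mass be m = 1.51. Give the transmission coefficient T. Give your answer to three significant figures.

T = 0.000158

Since E < U the interior solution is evanescent with decay constant κ = √(2m(U − E))/ℏ = 2.420.
κL = 4.865, sinh(κL) = 64.84.
The exact tunnelling result is T⁻¹ = 1 + U² sinh²(κL) / [4E(U − E)] = 6313, so T = 0.000158.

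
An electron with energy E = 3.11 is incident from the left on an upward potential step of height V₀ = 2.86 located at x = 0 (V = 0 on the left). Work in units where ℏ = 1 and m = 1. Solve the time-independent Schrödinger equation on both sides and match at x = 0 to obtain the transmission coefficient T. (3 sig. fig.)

T = 0.688

The wavenumbers are k₁ = √(2mE)/ℏ = 2.494 on the left and k₂ = √(2m(E − V₀))/ℏ = 0.7071 on the right.
Matching ψ and ψ′ at x = 0 gives r = (k₁ − k₂)/(k₁ + k₂), so R = r² = 0.3116 and T = 1 − R = 0.6884.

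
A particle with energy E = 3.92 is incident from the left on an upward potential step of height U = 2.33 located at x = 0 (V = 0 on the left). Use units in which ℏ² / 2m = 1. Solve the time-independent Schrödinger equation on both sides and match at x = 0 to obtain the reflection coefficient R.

R = 0.0492

The wavenumbers are k₁ = √(2mE)/ℏ = 1.980 on the left and k₂ = √(2m(E − U))/ℏ = 1.261 on the right.
Matching ψ and ψ′ at x = 0 gives r = (k₁ − k₂)/(k₁ + k₂), so R = r² = 0.04921 and T = 1 − R = 0.9508.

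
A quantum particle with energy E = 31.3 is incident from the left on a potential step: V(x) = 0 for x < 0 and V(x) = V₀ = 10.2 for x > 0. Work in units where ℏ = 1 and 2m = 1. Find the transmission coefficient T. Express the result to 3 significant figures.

The wavenumbers are k₁ = √(2mE)/ℏ = 5.595 on the left and k₂ = √(2m(E − V₀))/ℏ = 4.593 on the right.
Continuity of ψ and ψ′ at the step yields the reflection amplitude r = (k₁ − k₂)/(k₁ + k₂) = 0.09827; thus R = |r|² = 0.009657, T = 0.9903.

T = 0.990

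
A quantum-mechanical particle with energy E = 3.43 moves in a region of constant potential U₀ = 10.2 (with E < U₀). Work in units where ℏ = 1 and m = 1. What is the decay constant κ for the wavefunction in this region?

Since E < U₀ the TISE in this region is ψ'' = κ²ψ with κ = √(2m(U₀ − E))/ℏ.
κ = √(2 × 1 × 6.77) = 3.680.

κ = 3.68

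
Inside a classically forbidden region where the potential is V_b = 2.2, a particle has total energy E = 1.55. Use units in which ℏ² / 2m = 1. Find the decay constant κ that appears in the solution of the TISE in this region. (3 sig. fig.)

κ = 0.806

Since E < V_b the TISE in this region is ψ'' = κ²ψ with κ = √(2m(V_b − E))/ℏ.
κ = √(2 × 0.5 × 0.65) = 0.8062.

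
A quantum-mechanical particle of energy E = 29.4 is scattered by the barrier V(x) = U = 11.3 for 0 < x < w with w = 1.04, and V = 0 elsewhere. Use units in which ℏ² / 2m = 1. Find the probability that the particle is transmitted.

T = 0.948

E > U: inside the barrier k₂ = √(2m(E − U))/ℏ = 4.254, k₂w = 4.425.
Matching at both interfaces gives T⁻¹ = 1 + U² sin²(k₂w) / [4E(E − U)] = 1.055, hence T = 0.948.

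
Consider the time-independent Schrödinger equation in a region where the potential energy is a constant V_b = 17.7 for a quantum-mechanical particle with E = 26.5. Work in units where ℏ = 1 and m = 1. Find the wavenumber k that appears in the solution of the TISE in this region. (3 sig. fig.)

With E > V_b the solution is oscillatory, ψ ∝ e^{±ikx} with k = √(2m(E − V_b))/ℏ.
k = √(2 × 1 × 8.8) = 4.195.

k = 4.20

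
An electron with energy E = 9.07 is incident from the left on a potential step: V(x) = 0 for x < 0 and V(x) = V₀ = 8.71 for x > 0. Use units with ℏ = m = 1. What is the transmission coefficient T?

T = 0.554

On each side the TISE gives plane waves with k = √(2m(E − V))/ℏ: k₁ = √(2·1·9.07) = 4.259, k₂ = √(2·1·0.36) = 0.8485.
Continuity of ψ and ψ′ at the step yields the reflection amplitude r = (k₁ − k₂)/(k₁ + k₂) = 0.6677; thus R = |r|² = 0.4459, T = 0.5541.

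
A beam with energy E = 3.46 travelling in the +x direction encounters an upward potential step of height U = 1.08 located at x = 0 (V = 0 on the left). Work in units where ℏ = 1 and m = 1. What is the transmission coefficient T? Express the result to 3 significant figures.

On each side the TISE gives plane waves with k = √(2m(E − V))/ℏ: k₁ = √(2·1·3.46) = 2.631, k₂ = √(2·1·2.38) = 2.182.
Continuity of ψ and ψ′ at the step yields the reflection amplitude r = (k₁ − k₂)/(k₁ + k₂) = 0.09327; thus R = |r|² = 0.008699, T = 0.9913.

T = 0.991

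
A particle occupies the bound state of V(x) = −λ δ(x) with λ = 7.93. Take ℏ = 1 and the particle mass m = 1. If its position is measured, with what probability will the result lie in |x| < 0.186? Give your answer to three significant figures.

The normalised bound state is ψ = √κ e^{−κ|x|} with κ = mλ/ℏ² = 7.930.
P(|x| < d) = ∫_{−d}^{d} κ e^{−2κ|x|} dx = 1 − e^{−2κd} = 1 − e^{−2.950} = 0.9477.

P = 0.948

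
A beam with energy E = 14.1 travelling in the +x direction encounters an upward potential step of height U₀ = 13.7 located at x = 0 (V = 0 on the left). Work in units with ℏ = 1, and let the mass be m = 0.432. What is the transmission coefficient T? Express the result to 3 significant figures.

T = 0.493

The wavenumbers are k₁ = √(2mE)/ℏ = 3.490 on the left and k₂ = √(2m(E − U₀))/ℏ = 0.5879 on the right.
Continuity of ψ and ψ′ at the step yields the reflection amplitude r = (k₁ − k₂)/(k₁ + k₂) = 0.7117; thus R = |r|² = 0.5065, T = 0.4935.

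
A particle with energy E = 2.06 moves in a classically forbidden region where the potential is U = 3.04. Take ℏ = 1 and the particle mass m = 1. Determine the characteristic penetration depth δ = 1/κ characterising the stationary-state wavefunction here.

Since E < U the TISE in this region is ψ'' = κ²ψ with κ = √(2m(U − E))/ℏ.
κ = √(2 × 1 × 0.98) = 1.400. The penetration depth is δ = 1/κ = 0.714.

δ = 0.714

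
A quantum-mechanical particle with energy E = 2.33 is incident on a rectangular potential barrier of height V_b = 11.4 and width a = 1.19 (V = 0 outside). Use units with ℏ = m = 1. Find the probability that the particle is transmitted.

Since E < V_b the interior solution is evanescent with decay constant κ = √(2m(V_b − E))/ℏ = 4.259.
κa = 5.068, sinh(κa) = 79.45.
The exact tunnelling result is T⁻¹ = 1 + V_b² sinh²(κa) / [4E(V_b − E)] = 9706, so T = 0.000103.

T = 0.000103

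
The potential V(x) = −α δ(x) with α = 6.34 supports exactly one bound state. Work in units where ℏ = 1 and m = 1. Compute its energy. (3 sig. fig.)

E = -20.1

The bound state is ψ(x) = √κ e^{−κ|x|}. The derivative jump ψ'(0⁺) − ψ'(0⁻) = −(2mα/ℏ²)ψ(0) fixes κ = mα/ℏ² = 6.340.
Then E = −ℏ²κ²/(2m) = −mα²/(2ℏ²) = -20.10.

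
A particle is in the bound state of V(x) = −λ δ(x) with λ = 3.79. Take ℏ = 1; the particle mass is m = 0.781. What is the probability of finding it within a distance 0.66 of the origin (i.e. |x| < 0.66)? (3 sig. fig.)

P = 0.980

The normalised bound state is ψ = √κ e^{−κ|x|} with κ = mλ/ℏ² = 2.960.
P(|x| < d) = ∫_{−d}^{d} κ e^{−2κ|x|} dx = 1 − e^{−2κd} = 1 − e^{−3.907} = 0.9799.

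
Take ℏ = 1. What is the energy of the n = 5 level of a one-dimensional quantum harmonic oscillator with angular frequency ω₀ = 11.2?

The oscillator eigenvalues are E_n = ℏω₀(n + ½), so E_5 = 11.2 × 5.5 = 61.60.

E = 61.6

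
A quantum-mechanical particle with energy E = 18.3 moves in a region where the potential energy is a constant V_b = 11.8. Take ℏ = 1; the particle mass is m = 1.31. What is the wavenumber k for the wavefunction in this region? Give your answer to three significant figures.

k = 4.13

With E > V_b the solution is oscillatory, ψ ∝ e^{±ikx} with k = √(2m(E − V_b))/ℏ.
k = √(2 × 1.31 × 6.5) = 4.127.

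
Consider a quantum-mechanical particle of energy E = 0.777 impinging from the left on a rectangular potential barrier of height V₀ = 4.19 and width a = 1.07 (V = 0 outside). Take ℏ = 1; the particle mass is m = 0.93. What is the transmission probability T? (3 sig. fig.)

T = 0.0110

Since E < V₀ the interior solution is evanescent with decay constant κ = √(2m(V₀ − E))/ℏ = 2.520.
κa = 2.696, sinh(κa) = 7.376.
The exact tunnelling result is T⁻¹ = 1 + V₀² sinh²(κa) / [4E(V₀ − E)] = 91.04, so T = 0.0110.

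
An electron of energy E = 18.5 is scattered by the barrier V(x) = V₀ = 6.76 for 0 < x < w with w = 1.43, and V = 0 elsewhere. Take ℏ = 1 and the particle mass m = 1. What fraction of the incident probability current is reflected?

E > V₀: inside the barrier k₂ = √(2m(E − V₀))/ℏ = 4.846, k₂w = 6.929.
Matching at both interfaces gives T⁻¹ = 1 + V₀² sin²(k₂w) / [4E(E − V₀)] = 1.019, hence T = 0.981.
R = 1 − T = 0.0187.

R = 0.0187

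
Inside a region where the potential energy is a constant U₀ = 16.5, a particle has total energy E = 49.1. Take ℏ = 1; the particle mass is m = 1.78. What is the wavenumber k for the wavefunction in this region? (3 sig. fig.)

k = 10.8

With E > U₀ the solution is oscillatory, ψ ∝ e^{±ikx} with k = √(2m(E − U₀))/ℏ.
k = √(2 × 1.78 × 32.6) = 10.77.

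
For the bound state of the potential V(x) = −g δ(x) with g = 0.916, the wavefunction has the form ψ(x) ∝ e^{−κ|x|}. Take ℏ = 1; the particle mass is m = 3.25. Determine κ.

κ = 2.98

Integrate −(ℏ²/2m)ψ'' − gδ(x)ψ = Eψ from −ε to +ε: the ψ'' term gives ψ'(0⁺) − ψ'(0⁻) and the δ term gives −(2mg/ℏ²)ψ(0).
With ψ ∝ e^{−κ|x|} this yields −2κ = −2mg/ℏ², so κ = mg/ℏ² = 2.977.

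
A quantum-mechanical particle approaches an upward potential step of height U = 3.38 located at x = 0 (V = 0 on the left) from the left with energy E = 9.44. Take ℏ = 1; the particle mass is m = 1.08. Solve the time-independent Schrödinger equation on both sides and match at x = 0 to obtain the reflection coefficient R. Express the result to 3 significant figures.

R = 0.0122

The wavenumbers are k₁ = √(2mE)/ℏ = 4.516 on the left and k₂ = √(2m(E − U))/ℏ = 3.618 on the right.
Continuity of ψ and ψ′ at the step yields the reflection amplitude r = (k₁ − k₂)/(k₁ + k₂) = 0.1104; thus R = |r|² = 0.01218, T = 0.9878.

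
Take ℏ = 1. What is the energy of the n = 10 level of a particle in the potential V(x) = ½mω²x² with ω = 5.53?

The oscillator eigenvalues are E_n = ℏω(n + ½), so E_10 = 5.53 × 10.5 = 58.07.

E = 58.1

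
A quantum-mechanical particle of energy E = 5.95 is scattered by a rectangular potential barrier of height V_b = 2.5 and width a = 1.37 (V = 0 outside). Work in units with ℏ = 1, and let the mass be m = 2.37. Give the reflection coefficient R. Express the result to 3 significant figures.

R = 0.0337

E > V_b: inside the barrier k₂ = √(2m(E − V_b))/ℏ = 4.044, k₂a = 5.540.
Matching at both interfaces gives T⁻¹ = 1 + V_b² sin²(k₂a) / [4E(E − V_b)] = 1.035, hence T = 0.966.
R = 1 − T = 0.0337.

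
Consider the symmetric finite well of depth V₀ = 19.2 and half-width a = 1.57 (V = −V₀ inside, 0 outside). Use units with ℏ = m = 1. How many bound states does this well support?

Define the well-strength parameter z₀ = (a/ℏ)√(2mV₀) = 1.57 × √(2·1·19.2) = 9.729.
The even/odd transcendental equations gain one root per π/2 in z₀, giving N = 1 + ⌊2z₀/π⌋ = 1 + ⌊6.194⌋ = 7.

N = 7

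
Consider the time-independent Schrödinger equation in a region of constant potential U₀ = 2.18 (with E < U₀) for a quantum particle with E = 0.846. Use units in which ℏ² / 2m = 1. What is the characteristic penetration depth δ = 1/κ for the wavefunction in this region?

δ = 0.866

Since E < U₀ the TISE in this region is ψ'' = κ²ψ with κ = √(2m(U₀ − E))/ℏ.
κ = √(2 × 0.5 × 1.334) = 1.155. The penetration depth is δ = 1/κ = 0.866.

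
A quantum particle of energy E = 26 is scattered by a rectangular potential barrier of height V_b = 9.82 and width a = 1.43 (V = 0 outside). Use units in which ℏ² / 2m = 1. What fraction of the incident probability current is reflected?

Above the barrier the interior wavenumber is k₂ = √(2m(E − V_b))/ℏ = 4.022, giving phase k₂a = 5.752.
T = [1 + V_b² sin²(k₂a) / (4E(E − V_b))]⁻¹ = 1/1.015 = 0.986.
R = 1 − T = 0.0145.

R = 0.0145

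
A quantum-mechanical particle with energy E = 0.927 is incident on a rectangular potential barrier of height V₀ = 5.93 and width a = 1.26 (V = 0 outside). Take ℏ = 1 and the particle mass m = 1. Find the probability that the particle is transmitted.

E < V₀: inside the barrier ψ ∝ e^{±κx} with κ = √(2m(V₀ − E))/ℏ = 3.163.
κa = 3.986, sinh(κa) = 26.90.
The exact tunnelling result is T⁻¹ = 1 + V₀² sinh²(κa) / [4E(V₀ − E)] = 1373, so T = 0.000728.

T = 0.000728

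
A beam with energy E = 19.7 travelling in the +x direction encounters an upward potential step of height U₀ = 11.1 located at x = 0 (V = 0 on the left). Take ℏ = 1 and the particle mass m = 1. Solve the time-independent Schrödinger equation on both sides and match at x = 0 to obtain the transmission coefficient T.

T = 0.958

On each side the TISE gives plane waves with k = √(2m(E − V))/ℏ: k₁ = √(2·1·19.7) = 6.277, k₂ = √(2·1·8.6) = 4.147.
Continuity of ψ and ψ′ at the step yields the reflection amplitude r = (k₁ − k₂)/(k₁ + k₂) = 0.2043; thus R = |r|² = 0.04174, T = 0.9583.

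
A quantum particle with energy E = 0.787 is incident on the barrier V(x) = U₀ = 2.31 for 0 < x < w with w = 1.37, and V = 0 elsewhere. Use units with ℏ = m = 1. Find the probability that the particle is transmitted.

Since E < U₀ the interior solution is evanescent with decay constant κ = √(2m(U₀ − E))/ℏ = 1.745.
κw = 2.391, sinh(κw) = 5.417.
Matching ψ, ψ′ at both faces gives T = [1 + U₀² sinh²(κw) / (4E(U₀ − E))]⁻¹ = 1/33.65 = 0.0297.

T = 0.0297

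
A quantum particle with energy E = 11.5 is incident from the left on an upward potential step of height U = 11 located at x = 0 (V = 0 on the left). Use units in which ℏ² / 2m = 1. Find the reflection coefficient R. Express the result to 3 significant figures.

The wavenumbers are k₁ = √(2mE)/ℏ = 3.391 on the left and k₂ = √(2m(E − U))/ℏ = 0.7071 on the right.
Matching ψ and ψ′ at x = 0 gives r = (k₁ − k₂)/(k₁ + k₂), so R = r² = 0.4289 and T = 1 − R = 0.5711.

R = 0.429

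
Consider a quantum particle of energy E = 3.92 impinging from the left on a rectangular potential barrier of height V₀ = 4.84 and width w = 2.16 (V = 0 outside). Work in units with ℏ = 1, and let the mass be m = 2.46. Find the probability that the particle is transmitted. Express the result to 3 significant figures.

Since E < V₀ the interior solution is evanescent with decay constant κ = √(2m(V₀ − E))/ℏ = 2.128.
κw = 4.595, sinh(κw) = 49.51.
The exact tunnelling result is T⁻¹ = 1 + V₀² sinh²(κw) / [4E(V₀ − E)] = 3982, so T = 0.000251.

T = 0.000251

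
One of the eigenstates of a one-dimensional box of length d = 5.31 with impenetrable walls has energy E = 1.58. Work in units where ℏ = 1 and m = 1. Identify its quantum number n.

For an infinite well E_n = n²π²ℏ²/(2md²), so n = (d/πℏ)√(2mE).
n = (5.31/π) × √(2 × 1 × 1.58) = 3.005 → n = 3.

n = 3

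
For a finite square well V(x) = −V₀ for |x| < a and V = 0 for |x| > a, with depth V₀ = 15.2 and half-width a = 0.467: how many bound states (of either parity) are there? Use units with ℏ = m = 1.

N = 2

The dimensionless depth is z₀ = a√(2mV₀)/ℏ = 0.467 × √(30.40) = 2.575.
A new bound state (alternating even/odd) appears each time z₀ passes a multiple of π/2, so N = ⌊2z₀/π⌋ + 1 = ⌊1.639⌋ + 1 = 2.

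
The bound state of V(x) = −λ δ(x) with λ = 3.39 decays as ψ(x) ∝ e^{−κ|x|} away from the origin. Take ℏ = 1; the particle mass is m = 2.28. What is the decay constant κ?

κ = 7.73

Integrating the TISE across x = 0 gives the cusp condition ψ'(0⁺) − ψ'(0⁻) = −(2mλ/ℏ²)ψ(0).
With ψ ∝ e^{−κ|x|} this yields −2κ = −2mλ/ℏ², so κ = mλ/ℏ² = 7.729.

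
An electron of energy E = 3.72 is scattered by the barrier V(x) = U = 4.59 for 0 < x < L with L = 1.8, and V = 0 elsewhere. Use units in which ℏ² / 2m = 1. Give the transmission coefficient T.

E < U: inside the barrier ψ ∝ e^{±κx} with κ = √(2m(U − E))/ℏ = 0.9327.
κL = 1.679, sinh(κL) = 2.587.
Matching ψ, ψ′ at both faces gives T = [1 + U² sinh²(κL) / (4E(U − E))]⁻¹ = 1/11.89 = 0.0841.

T = 0.0841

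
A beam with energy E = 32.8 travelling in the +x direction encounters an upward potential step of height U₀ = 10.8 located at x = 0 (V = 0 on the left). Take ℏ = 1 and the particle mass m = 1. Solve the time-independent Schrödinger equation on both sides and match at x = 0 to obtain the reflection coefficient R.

The wavenumbers are k₁ = √(2mE)/ℏ = 8.099 on the left and k₂ = √(2m(E − U₀))/ℏ = 6.633 on the right.
Matching ψ and ψ′ at x = 0 gives r = (k₁ − k₂)/(k₁ + k₂), so R = r² = 0.009903 and T = 1 − R = 0.9901.

R = 0.00990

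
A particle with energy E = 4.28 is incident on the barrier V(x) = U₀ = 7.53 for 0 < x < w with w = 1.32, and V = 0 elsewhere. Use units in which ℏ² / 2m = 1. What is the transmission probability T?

T = 0.0331

Since E < U₀ the interior solution is evanescent with decay constant κ = √(2m(U₀ − E))/ℏ = 1.803.
κw = 2.380, sinh(κw) = 5.354.
The exact tunnelling result is T⁻¹ = 1 + U₀² sinh²(κw) / [4E(U₀ − E)] = 30.22, so T = 0.0331.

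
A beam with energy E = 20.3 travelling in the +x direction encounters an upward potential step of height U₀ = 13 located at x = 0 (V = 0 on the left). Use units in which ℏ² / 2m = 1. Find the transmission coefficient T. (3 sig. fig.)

The wavenumbers are k₁ = √(2mE)/ℏ = 4.506 on the left and k₂ = √(2m(E − U₀))/ℏ = 2.702 on the right.
Matching ψ and ψ′ at x = 0 gives r = (k₁ − k₂)/(k₁ + k₂), so R = r² = 0.06263 and T = 1 − R = 0.9374.

T = 0.937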